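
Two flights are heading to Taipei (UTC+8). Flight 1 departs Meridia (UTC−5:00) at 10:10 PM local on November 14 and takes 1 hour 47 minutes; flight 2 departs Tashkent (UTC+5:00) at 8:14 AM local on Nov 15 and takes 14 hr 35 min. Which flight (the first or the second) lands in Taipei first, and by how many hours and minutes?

Flight 1 in UTC: 10:10 PM + 5:00 = 3:10 AM on Nov 15.
+1 hour and 47 minutes → arrive 4:57 AM UTC on Nov 15.
Flight 2 in UTC: 8:14 AM − 5:00 = 3:14 AM on Nov 15.
+14 hours 35 minutes → arrive 5:49 PM UTC on Nov 15.
Flight 1 lands earlier by 12 hours 52 minutes.

the first, by 12 hours 52 minutes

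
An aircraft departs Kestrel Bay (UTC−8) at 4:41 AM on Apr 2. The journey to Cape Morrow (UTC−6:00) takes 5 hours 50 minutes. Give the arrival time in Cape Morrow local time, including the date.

12:31 PM on April 2

Cape Morrow is 2:00 ahead of Kestrel Bay.
After 5 hours 50 minutes it is 10:31 AM in Kestrel Bay.
Shift by the zone difference: 10:31 AM + 2:00 = 12:31 PM on Apr 2 in Cape Morrow.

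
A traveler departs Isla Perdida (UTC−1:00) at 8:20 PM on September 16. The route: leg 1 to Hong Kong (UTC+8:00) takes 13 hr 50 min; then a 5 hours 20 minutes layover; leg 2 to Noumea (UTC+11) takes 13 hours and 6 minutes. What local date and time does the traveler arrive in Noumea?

4:36 PM on Sep 18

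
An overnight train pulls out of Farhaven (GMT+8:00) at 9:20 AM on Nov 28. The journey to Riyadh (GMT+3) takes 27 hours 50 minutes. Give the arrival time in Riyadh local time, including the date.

Convert departure to UTC: 9:20 AM − 8:00 = 1:20 AM UTC on Nov 28.
Add 27 hours and 50 minutes travel time → 5:10 AM UTC (Nov 29).
Riyadh is UTC+3:00, so local arrival = 5:10 AM + 3:00 = 8:10 AM on Nov 29.

8:10 AM on Nov 29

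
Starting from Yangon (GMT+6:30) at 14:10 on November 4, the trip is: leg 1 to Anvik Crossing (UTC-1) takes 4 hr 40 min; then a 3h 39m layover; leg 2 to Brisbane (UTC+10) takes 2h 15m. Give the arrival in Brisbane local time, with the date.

04:14 on Nov 5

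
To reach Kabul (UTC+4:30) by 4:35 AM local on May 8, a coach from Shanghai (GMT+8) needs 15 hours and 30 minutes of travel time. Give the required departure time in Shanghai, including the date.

Target arrival in UTC: 4:35 AM − 4:30 = 12:05 AM on May 8.
Subtract 15 hours and 30 minutes → departure 8:35 AM UTC on May 7.
Shanghai is UTC+8:00: 8:35 AM + 8:00 = 4:35 PM on May 7.

4:35 PM on May 7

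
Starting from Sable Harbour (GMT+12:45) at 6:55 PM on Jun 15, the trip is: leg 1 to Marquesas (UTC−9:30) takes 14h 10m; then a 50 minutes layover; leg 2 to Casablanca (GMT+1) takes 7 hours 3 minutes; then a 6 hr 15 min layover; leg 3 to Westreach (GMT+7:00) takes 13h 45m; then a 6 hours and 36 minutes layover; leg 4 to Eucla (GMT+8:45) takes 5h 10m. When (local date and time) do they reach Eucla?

Convert departure to UTC: 6:55 PM − 12:45 = 6:10 AM UTC on Jun 15.
Add 14 hours and 10 minutes leg 1 → 8:20 PM UTC.
Add 50 minutes layover in Marquesas → 9:10 PM UTC.
Add 7 hours 3 minutes leg 2 → 4:13 AM UTC (Jun 16).
Add 6 hours 15 minutes layover in Casablanca → 10:28 AM UTC.
Add 13 hours and 45 minutes leg 3 → 12:13 AM UTC (Jun 17).
Add 6 hours 36 minutes layover in Westreach → 6:49 AM UTC.
Add 5 hours and 10 minutes leg 4 → 11:59 AM UTC.
Eucla is UTC+8:45, so local arrival = 11:59 AM + 8:45 = 8:44 PM on Jun 17.

8:44 PM on Jun 17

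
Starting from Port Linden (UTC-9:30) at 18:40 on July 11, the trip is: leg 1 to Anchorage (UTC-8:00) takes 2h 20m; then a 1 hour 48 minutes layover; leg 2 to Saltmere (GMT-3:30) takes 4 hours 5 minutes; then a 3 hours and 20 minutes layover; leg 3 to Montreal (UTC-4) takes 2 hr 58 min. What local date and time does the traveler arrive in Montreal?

Convert departure to UTC: 18:40 + 9:30 = 04:10 UTC on Jul 12.
Add 2 hours 20 minutes leg 1 → 06:30 UTC.
Add 1 hour 48 minutes layover in Anchorage → 08:18 UTC.
Add 4 hours 5 minutes leg 2 → 12:23 UTC.
Add 3 hours and 20 minutes layover in Saltmere → 15:43 UTC.
Add 2 hours and 58 minutes leg 3 → 18:41 UTC.
Montreal is UTC−4:00, so local arrival = 18:41 − 4:00 = 14:41 on Jul 12.

14:41 on July 12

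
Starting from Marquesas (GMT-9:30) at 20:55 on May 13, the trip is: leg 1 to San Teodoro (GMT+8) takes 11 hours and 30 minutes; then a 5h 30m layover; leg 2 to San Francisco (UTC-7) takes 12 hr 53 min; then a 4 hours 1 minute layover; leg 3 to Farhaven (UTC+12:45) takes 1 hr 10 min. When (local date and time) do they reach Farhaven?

06:14 on May 16

Convert departure to UTC: 20:55 + 9:30 = 06:25 UTC on May 14.
Add 11 hours and 30 minutes leg 1 → 17:55 UTC.
Add 5 hours and 30 minutes layover in San Teodoro → 23:25 UTC.
Add 12 hours 53 minutes leg 2 → 12:18 UTC (May 15).
Add 4 hours 1 minute layover in San Francisco → 16:19 UTC.
Add 1 hour 10 minutes leg 3 → 17:29 UTC.
Farhaven is UTC+12:45, so local arrival = 17:29 + 12:45 = 06:14 on May 16.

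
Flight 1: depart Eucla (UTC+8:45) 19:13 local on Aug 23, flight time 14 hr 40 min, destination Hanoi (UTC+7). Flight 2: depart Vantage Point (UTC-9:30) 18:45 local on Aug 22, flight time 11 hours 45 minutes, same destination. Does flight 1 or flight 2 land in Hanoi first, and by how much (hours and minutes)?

the second, by 9 hours 8 minutes

Flight 1 in UTC: 19:13 − 8:45 = 10:28 on Aug 23.
+14 hours 40 minutes → arrive 01:08 UTC on Aug 24.
Flight 2 in UTC: 18:45 + 9:30 = 04:15 on Aug 23.
+11 hours 45 minutes → arrive 16:00 UTC on Aug 23.
Flight 2 lands earlier by 9 hours 8 minutes.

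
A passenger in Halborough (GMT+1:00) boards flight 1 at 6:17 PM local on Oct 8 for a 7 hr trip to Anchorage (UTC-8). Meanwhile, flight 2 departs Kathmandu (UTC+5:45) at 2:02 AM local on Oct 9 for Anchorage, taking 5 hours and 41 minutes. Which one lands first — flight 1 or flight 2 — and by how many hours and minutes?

Flight 1 in UTC: 6:17 PM − 1:00 = 5:17 PM on Oct 8.
+7 hours → arrive 12:17 AM UTC on Oct 9.
Flight 2 in UTC: 2:02 AM − 5:45 = 8:17 PM on Oct 8.
+5 hours and 41 minutes → arrive 1:58 AM UTC on Oct 9.
Flight 1 lands earlier by 1 hour 41 minutes.

the first, by 1 hour 41 minutes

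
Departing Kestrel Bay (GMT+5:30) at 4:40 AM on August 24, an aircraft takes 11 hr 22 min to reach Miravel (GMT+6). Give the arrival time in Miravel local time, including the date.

Convert departure to UTC: 4:40 AM − 5:30 = 11:10 PM UTC on Aug 23.
Add 11 hours and 22 minutes travel time → 10:32 AM UTC (Aug 24).
Miravel is UTC+6:00, so local arrival = 10:32 AM + 6:00 = 4:32 PM on Aug 24.

4:32 PM on August 24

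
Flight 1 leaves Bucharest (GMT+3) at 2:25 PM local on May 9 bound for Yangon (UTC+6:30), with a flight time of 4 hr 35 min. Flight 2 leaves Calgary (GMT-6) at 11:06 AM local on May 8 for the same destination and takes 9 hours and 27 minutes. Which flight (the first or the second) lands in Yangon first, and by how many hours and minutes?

Flight 1 in UTC: 2:25 PM − 3:00 = 11:25 AM on May 9.
+4 hours and 35 minutes → arrive 4:00 PM UTC on May 9.
Flight 2 in UTC: 11:06 AM + 6:00 = 5:06 PM on May 8.
+9 hours 27 minutes → arrive 2:33 AM UTC on May 9.
Flight 2 lands earlier by 13 hours 27 minutes.

the second, by 13 hours 27 minutes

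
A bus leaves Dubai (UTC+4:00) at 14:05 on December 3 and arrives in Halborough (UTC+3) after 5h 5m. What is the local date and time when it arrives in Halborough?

18:10 on Dec 3

Convert departure to UTC: 14:05 − 4:00 = 10:05 UTC on Dec 3.
Add 5 hours 5 minutes travel time → 15:10 UTC.
Halborough is UTC+3:00, so local arrival = 15:10 + 3:00 = 18:10 on Dec 3.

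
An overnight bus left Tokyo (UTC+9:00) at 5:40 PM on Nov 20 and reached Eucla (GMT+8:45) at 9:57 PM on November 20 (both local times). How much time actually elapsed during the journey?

Departure in UTC: 5:40 PM − 9:00 = 8:40 AM on Nov 20.
Arrival in UTC: 9:57 PM − 8:45 = 1:12 PM on Nov 20.
Elapsed = 1:12 PM − 8:40 AM = 4 hours 32 minutes.

4 hours 32 minutes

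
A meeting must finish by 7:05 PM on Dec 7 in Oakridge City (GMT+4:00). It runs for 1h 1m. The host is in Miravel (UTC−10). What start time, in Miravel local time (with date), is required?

Target end time in UTC: 7:05 PM − 4:00 = 3:05 PM on Dec 7.
Subtract 1 hour and 1 minute → start 2:04 PM UTC on Dec 7.
Miravel is UTC−10:00: 2:04 PM − 10:00 = 4:04 AM on Dec 7.

4:04 AM on December 7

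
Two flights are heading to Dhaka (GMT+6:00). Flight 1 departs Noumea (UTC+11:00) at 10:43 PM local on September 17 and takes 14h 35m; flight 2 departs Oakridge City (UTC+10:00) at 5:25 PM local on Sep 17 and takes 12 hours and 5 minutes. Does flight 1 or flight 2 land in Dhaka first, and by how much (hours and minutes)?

the second, by 6 hours 48 minutes

Flight 1 in UTC: 10:43 PM − 11:00 = 11:43 AM on Sep 17.
+14 hours 35 minutes → arrive 2:18 AM UTC on Sep 18.
Flight 2 in UTC: 5:25 PM − 10:00 = 7:25 AM on Sep 17.
+12 hours 5 minutes → arrive 7:30 PM UTC on Sep 17.
Flight 2 lands earlier by 6 hours 48 minutes.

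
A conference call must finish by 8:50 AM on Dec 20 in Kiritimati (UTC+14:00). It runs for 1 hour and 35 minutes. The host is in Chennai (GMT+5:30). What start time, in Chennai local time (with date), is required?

Target end time in UTC: 8:50 AM − 14:00 = 6:50 PM on Dec 19.
Subtract 1 hour and 35 minutes → start 5:15 PM UTC on Dec 19.
Chennai is UTC+5:30: 5:15 PM + 5:30 = 10:45 PM on Dec 19.

10:45 PM on December 19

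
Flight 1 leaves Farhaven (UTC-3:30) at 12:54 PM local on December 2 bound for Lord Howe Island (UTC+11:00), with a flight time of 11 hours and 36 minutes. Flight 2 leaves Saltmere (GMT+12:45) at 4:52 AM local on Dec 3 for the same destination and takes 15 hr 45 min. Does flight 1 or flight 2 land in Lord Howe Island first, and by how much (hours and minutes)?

the first, by 3 hours 52 minutes

Flight 1 in UTC: 12:54 PM + 3:30 = 4:24 PM on Dec 2.
+11 hours 36 minutes → arrive 4:00 AM UTC on Dec 3.
Flight 2 in UTC: 4:52 AM − 12:45 = 4:07 PM on Dec 2.
+15 hours 45 minutes → arrive 7:52 AM UTC on Dec 3.
Flight 1 lands earlier by 3 hours 52 minutes.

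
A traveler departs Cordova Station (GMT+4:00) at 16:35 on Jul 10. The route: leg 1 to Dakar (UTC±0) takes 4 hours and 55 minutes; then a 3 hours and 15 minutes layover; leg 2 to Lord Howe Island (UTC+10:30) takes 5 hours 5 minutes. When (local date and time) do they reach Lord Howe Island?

12:20 on July 11

Convert departure to UTC: 16:35 − 4:00 = 12:35 UTC on Jul 10.
Add 4 hours 55 minutes leg 1 → 17:30 UTC.
Add 3 hours 15 minutes layover in Dakar → 20:45 UTC.
Add 5 hours 5 minutes leg 2 → 01:50 UTC (Jul 11).
Lord Howe Island is UTC+10:30, so local arrival = 01:50 + 10:30 = 12:20 on Jul 11.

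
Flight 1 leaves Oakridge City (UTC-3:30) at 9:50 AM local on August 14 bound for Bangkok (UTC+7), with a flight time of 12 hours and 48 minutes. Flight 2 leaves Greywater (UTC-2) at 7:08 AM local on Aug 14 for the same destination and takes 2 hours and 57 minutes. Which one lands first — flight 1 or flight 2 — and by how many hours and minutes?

the second, by 14 hours 3 minutes

Flight 1 in UTC: 9:50 AM + 3:30 = 1:20 PM on Aug 14.
+12 hours and 48 minutes → arrive 2:08 AM UTC on Aug 15.
Flight 2 in UTC: 7:08 AM + 2:00 = 9:08 AM on Aug 14.
+2 hours and 57 minutes → arrive 12:05 PM UTC on Aug 14.
Flight 2 lands earlier by 14 hours 3 minutes.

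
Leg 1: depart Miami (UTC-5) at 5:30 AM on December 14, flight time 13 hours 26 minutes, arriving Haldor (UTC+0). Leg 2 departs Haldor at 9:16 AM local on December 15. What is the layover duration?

9 hours 20 minutes

Convert departure to UTC: 5:30 AM + 5:00 = 10:30 AM UTC on Dec 14.
Add 13 hours 26 minutes flight time → 11:56 PM UTC.
Haldor is UTC+0, so local arrival is the same: 11:56 PM on Dec 14.
Layover = 9:16 AM − 11:56 PM (+1 day) = 9 hours 20 minutes.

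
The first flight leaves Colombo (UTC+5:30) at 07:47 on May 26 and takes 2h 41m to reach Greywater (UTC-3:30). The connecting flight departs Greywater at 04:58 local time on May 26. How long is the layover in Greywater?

3 hours 30 minutes

Convert departure to UTC: 07:47 − 5:30 = 02:17 UTC on May 26.
Add 2 hours and 41 minutes flight time → 04:58 UTC.
Greywater is UTC−3:30, so local arrival = 04:58 − 3:30 = 01:28 on May 26.
Layover = 04:58 − 01:28 = 3 hours 30 minutes.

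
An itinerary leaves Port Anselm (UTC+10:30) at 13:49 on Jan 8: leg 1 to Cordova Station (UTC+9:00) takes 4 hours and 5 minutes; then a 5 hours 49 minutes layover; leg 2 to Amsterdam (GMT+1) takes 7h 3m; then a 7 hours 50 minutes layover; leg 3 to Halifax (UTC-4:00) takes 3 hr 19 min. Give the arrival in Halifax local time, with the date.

Convert departure to UTC: 13:49 − 10:30 = 03:19 UTC on Jan 8.
Add 4 hours 5 minutes leg 1 → 07:24 UTC.
Add 5 hours 49 minutes layover in Cordova Station → 13:13 UTC.
Add 7 hours 3 minutes leg 2 → 20:16 UTC.
Add 7 hours and 50 minutes layover in Amsterdam → 04:06 UTC (Jan 9).
Add 3 hours 19 minutes leg 3 → 07:25 UTC.
Halifax is UTC−4:00, so local arrival = 07:25 − 4:00 = 03:25 on Jan 9.

03:25 on January 9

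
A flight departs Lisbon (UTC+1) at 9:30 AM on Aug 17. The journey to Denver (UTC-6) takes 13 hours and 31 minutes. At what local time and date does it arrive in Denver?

4:01 PM on Aug 17

Convert departure to UTC: 9:30 AM − 1:00 = 8:30 AM UTC on Aug 17.
Add 13 hours and 31 minutes travel time → 10:01 PM UTC.
Denver is UTC−6:00, so local arrival = 10:01 PM − 6:00 = 4:01 PM on Aug 17.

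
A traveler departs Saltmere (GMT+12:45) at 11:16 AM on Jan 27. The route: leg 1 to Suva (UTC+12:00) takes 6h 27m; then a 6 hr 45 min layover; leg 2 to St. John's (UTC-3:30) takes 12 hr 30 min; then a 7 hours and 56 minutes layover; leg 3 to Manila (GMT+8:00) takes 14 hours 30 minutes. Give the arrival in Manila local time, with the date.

Convert departure to UTC: 11:16 AM − 12:45 = 10:31 PM UTC on Jan 26.
Add 6 hours 27 minutes leg 1 → 4:58 AM UTC (Jan 27).
Add 6 hours 45 minutes layover in Suva → 11:43 AM UTC.
Add 12 hours 30 minutes leg 2 → 12:13 AM UTC (Jan 28).
Add 7 hours 56 minutes layover in St. John's → 8:09 AM UTC.
Add 14 hours 30 minutes leg 3 → 10:39 PM UTC.
Manila is UTC+8:00, so local arrival = 10:39 PM + 8:00 = 6:39 AM on Jan 29.

6:39 AM on Jan 29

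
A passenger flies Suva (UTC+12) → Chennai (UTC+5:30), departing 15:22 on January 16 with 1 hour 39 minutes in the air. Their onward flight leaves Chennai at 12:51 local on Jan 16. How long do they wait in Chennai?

Convert departure to UTC: 15:22 − 12:00 = 03:22 UTC on Jan 16.
Add 1 hour 39 minutes flight time → 05:01 UTC.
Chennai is UTC+5:30, so local arrival = 05:01 + 5:30 = 10:31 on Jan 16.
Layover = 12:51 − 10:31 = 2 hours 20 minutes.

2 hours 20 minutes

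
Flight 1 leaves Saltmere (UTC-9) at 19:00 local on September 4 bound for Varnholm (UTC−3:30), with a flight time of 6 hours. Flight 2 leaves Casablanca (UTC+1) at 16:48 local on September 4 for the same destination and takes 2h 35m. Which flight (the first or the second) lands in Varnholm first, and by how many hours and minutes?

Flight 1 in UTC: 19:00 + 9:00 = 04:00 on Sep 5.
+6 hours → arrive 10:00 UTC on Sep 5.
Flight 2 in UTC: 16:48 − 1:00 = 15:48 on Sep 4.
+2 hours 35 minutes → arrive 18:23 UTC on Sep 4.
Flight 2 lands earlier by 15 hours 37 minutes.

the second, by 15 hours 37 minutes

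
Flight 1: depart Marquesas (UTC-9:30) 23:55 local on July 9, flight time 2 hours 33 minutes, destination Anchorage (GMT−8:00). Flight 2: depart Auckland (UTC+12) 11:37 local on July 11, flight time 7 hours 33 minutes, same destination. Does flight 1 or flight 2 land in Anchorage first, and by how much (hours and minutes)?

the first, by 19 hours 12 minutes

Flight 1 in UTC: 23:55 + 9:30 = 09:25 on Jul 10.
+2 hours and 33 minutes → arrive 11:58 UTC on Jul 10.
Flight 2 in UTC: 11:37 − 12:00 = 23:37 on Jul 10.
+7 hours and 33 minutes → arrive 07:10 UTC on Jul 11.
Flight 1 lands earlier by 19 hours 12 minutes.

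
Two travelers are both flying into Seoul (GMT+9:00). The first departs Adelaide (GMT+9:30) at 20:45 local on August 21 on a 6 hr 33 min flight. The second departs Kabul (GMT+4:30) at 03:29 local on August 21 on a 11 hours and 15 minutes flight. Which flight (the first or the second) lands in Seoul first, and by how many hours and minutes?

Flight 1 in UTC: 20:45 − 9:30 = 11:15 on Aug 21.
+6 hours and 33 minutes → arrive 17:48 UTC on Aug 21.
Flight 2 in UTC: 03:29 − 4:30 = 22:59 on Aug 20.
+11 hours and 15 minutes → arrive 10:14 UTC on Aug 21.
Flight 2 lands earlier by 7 hours 34 minutes.

the second, by 7 hours 34 minutes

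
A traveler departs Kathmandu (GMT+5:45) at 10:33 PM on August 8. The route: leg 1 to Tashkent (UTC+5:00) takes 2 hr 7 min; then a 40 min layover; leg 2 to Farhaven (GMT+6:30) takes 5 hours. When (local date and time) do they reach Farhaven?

Convert departure to UTC: 10:33 PM − 5:45 = 4:48 PM UTC on Aug 8.
Add 2 hours and 7 minutes leg 1 → 6:55 PM UTC.
Add 40 minutes layover in Tashkent → 7:35 PM UTC.
Add 5 hours leg 2 → 12:35 AM UTC (Aug 9).
Farhaven is UTC+6:30, so local arrival = 12:35 AM + 6:30 = 7:05 AM on Aug 9.

7:05 AM on August 9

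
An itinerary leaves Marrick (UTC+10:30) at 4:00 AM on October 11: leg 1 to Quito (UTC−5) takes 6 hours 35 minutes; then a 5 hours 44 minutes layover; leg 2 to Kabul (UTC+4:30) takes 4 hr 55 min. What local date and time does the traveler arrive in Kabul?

Convert departure to UTC: 4:00 AM − 10:30 = 5:30 PM UTC on Oct 10.
Add 6 hours and 35 minutes leg 1 → 12:05 AM UTC (Oct 11).
Add 5 hours and 44 minutes layover in Quito → 5:49 AM UTC.
Add 4 hours 55 minutes leg 2 → 10:44 AM UTC.
Kabul is UTC+4:30, so local arrival = 10:44 AM + 4:30 = 3:14 PM on Oct 11.

3:14 PM on October 11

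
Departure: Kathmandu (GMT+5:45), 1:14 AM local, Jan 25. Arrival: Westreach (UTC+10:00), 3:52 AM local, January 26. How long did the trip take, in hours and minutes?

22 hours 23 minutes

Departure in UTC: 1:14 AM − 5:45 = 7:29 PM on Jan 24.
Arrival in UTC: 3:52 AM − 10:00 = 5:52 PM on Jan 25.
Elapsed = 5:52 PM − 7:29 PM (+1 day) = 22 hours 23 minutes.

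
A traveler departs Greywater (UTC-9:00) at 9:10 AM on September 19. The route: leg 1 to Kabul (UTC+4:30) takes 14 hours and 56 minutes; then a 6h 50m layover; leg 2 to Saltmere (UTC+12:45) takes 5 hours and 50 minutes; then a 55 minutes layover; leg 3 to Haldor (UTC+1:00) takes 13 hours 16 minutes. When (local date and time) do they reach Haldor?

12:57 PM on September 21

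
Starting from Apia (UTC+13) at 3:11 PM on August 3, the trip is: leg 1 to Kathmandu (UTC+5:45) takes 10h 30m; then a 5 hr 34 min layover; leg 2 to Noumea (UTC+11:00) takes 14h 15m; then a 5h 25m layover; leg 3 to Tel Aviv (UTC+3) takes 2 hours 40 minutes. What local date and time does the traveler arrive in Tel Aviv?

Convert departure to UTC: 3:11 PM − 13:00 = 2:11 AM UTC on Aug 3.
Add 10 hours 30 minutes leg 1 → 12:41 PM UTC.
Add 5 hours and 34 minutes layover in Kathmandu → 6:15 PM UTC.
Add 14 hours and 15 minutes leg 2 → 8:30 AM UTC (Aug 4).
Add 5 hours 25 minutes layover in Noumea → 1:55 PM UTC.
Add 2 hours and 40 minutes leg 3 → 4:35 PM UTC.
Tel Aviv is UTC+3:00, so local arrival = 4:35 PM + 3:00 = 7:35 PM on Aug 4.

7:35 PM on Aug 4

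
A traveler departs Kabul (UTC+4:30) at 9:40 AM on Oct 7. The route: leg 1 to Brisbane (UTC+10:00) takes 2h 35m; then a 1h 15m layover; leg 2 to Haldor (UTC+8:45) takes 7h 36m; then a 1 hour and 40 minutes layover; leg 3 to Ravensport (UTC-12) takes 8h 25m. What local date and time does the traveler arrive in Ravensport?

Convert departure to UTC: 9:40 AM − 4:30 = 5:10 AM UTC on Oct 7.
Add 2 hours and 35 minutes leg 1 → 7:45 AM UTC.
Add 1 hour 15 minutes layover in Brisbane → 9:00 AM UTC.
Add 7 hours and 36 minutes leg 2 → 4:36 PM UTC.
Add 1 hour and 40 minutes layover in Haldor → 6:16 PM UTC.
Add 8 hours 25 minutes leg 3 → 2:41 AM UTC (Oct 8).
Ravensport is UTC−12:00, so local arrival = 2:41 AM − 12:00 = 2:41 PM on Oct 7.

2:41 PM on Oct 7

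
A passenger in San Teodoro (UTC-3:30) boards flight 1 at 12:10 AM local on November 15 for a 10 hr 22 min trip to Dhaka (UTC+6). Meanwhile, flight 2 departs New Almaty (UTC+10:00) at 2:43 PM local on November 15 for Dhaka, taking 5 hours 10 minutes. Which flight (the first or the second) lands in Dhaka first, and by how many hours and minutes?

Flight 1 in UTC: 12:10 AM + 3:30 = 3:40 AM on Nov 15.
+10 hours 22 minutes → arrive 2:02 PM UTC on Nov 15.
Flight 2 in UTC: 2:43 PM − 10:00 = 4:43 AM on Nov 15.
+5 hours 10 minutes → arrive 9:53 AM UTC on Nov 15.
Flight 2 lands earlier by 4 hours 9 minutes.

the second, by 4 hours 9 minutes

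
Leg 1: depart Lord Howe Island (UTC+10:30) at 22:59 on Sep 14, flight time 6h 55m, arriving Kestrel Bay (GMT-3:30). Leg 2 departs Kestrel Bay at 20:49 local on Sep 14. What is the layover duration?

4 hours 55 minutes

Convert departure to UTC: 22:59 − 10:30 = 12:29 UTC on Sep 14.
Add 6 hours 55 minutes flight time → 19:24 UTC.
Kestrel Bay is UTC−3:30, so local arrival = 19:24 − 3:30 = 15:54 on Sep 14.
Layover = 20:49 − 15:54 = 4 hours 55 minutes.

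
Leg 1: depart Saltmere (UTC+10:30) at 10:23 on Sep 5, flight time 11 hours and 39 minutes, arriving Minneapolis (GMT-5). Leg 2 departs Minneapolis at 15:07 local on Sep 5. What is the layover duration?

Convert departure to UTC: 10:23 − 10:30 = 23:53 UTC on Sep 4.
Add 11 hours and 39 minutes flight time → 11:32 UTC (Sep 5).
Minneapolis is UTC−5:00, so local arrival = 11:32 − 5:00 = 06:32 on Sep 5.
Layover = 15:07 − 06:32 = 8 hours 35 minutes.

8 hours 35 minutes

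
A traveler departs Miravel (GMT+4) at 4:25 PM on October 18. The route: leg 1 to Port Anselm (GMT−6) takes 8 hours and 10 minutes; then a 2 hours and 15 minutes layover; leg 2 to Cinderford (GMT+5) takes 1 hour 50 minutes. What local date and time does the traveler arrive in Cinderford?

Convert departure to UTC: 4:25 PM − 4:00 = 12:25 PM UTC on Oct 18.
Add 8 hours 10 minutes leg 1 → 8:35 PM UTC.
Add 2 hours and 15 minutes layover in Port Anselm → 10:50 PM UTC.
Add 1 hour and 50 minutes leg 2 → 12:40 AM UTC (Oct 19).
Cinderford is UTC+5:00, so local arrival = 12:40 AM + 5:00 = 5:40 AM on Oct 19.

5:40 AM on Oct 19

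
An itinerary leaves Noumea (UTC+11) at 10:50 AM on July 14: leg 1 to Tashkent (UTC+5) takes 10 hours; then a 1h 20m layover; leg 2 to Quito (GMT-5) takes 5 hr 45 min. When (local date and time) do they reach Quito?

11:55 AM on July 14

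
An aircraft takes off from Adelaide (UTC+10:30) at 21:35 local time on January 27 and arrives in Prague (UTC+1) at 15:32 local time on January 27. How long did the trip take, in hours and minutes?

3 hours 27 minutes

Prague is 9:30 behind Adelaide.
Clock-face elapsed time (ignoring zones) is −6 hours 3 minutes.
Actual elapsed = −6 hours 3 minutes + 9:30 = 3 hours 27 minutes.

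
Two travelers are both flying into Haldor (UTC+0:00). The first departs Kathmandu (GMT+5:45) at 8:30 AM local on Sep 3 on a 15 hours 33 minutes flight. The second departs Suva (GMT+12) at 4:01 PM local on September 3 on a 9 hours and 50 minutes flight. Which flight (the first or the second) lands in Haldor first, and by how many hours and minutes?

Flight 1 in UTC: 8:30 AM − 5:45 = 2:45 AM on Sep 3.
+15 hours 33 minutes → arrive 6:18 PM UTC on Sep 3.
Flight 2 in UTC: 4:01 PM − 12:00 = 4:01 AM on Sep 3.
+9 hours 50 minutes → arrive 1:51 PM UTC on Sep 3.
Flight 2 lands earlier by 4 hours 27 minutes.

the second, by 4 hours 27 minutes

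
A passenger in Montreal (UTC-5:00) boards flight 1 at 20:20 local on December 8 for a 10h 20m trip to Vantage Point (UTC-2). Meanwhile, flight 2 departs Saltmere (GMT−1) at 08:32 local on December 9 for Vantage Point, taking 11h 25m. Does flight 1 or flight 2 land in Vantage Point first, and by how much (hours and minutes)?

the first, by 9 hours 17 minutes

Flight 1 in UTC: 20:20 + 5:00 = 01:20 on Dec 9.
+10 hours 20 minutes → arrive 11:40 UTC on Dec 9.
Flight 2 in UTC: 08:32 + 1:00 = 09:32 on Dec 9.
+11 hours 25 minutes → arrive 20:57 UTC on Dec 9.
Flight 1 lands earlier by 9 hours 17 minutes.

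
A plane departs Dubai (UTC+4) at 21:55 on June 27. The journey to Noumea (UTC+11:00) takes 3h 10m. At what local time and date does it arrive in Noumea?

08:05 on June 28

Convert departure to UTC: 21:55 − 4:00 = 17:55 UTC on Jun 27.
Add 3 hours and 10 minutes travel time → 21:05 UTC.
Noumea is UTC+11:00, so local arrival = 21:05 + 11:00 = 08:05 on Jun 28.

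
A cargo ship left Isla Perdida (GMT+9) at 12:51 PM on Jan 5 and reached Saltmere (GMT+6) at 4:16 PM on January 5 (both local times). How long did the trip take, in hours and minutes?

Saltmere is 3:00 behind Isla Perdida.
Clock-face elapsed time (ignoring zones) is 3 hours 25 minutes.
Actual elapsed = 3 hours 25 minutes + 3:00 = 6 hours 25 minutes.

6 hours 25 minutes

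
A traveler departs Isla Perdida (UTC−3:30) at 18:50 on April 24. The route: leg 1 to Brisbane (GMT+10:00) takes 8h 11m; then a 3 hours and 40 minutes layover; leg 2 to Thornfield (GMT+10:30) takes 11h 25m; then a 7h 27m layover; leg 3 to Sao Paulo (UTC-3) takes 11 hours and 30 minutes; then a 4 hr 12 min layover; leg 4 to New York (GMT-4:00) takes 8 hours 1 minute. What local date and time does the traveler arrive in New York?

Convert departure to UTC: 18:50 + 3:30 = 22:20 UTC on Apr 24.
Add 8 hours 11 minutes leg 1 → 06:31 UTC (Apr 25).
Add 3 hours and 40 minutes layover in Brisbane → 10:11 UTC.
Add 11 hours and 25 minutes leg 2 → 21:36 UTC.
Add 7 hours and 27 minutes layover in Thornfield → 05:03 UTC (Apr 26).
Add 11 hours 30 minutes leg 3 → 16:33 UTC.
Add 4 hours and 12 minutes layover in Sao Paulo → 20:45 UTC.
Add 8 hours 1 minute leg 4 → 04:46 UTC (Apr 27).
New York is UTC−4:00, so local arrival = 04:46 − 4:00 = 00:46 on Apr 27.

00:46 on April 27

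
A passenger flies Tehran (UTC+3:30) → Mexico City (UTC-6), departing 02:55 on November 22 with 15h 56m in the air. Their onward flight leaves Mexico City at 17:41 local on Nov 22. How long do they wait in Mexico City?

8 hours 20 minutes

Convert departure to UTC: 02:55 − 3:30 = 23:25 UTC on Nov 21.
Add 15 hours 56 minutes flight time → 15:21 UTC (Nov 22).
Mexico City is UTC−6:00, so local arrival = 15:21 − 6:00 = 09:21 on Nov 22.
Layover = 17:41 − 09:21 = 8 hours 20 minutes.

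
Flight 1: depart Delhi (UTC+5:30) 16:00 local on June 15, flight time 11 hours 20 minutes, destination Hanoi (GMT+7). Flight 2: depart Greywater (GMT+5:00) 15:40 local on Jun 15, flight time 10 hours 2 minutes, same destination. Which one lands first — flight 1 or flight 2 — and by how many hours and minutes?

Flight 1 in UTC: 16:00 − 5:30 = 10:30 on Jun 15.
+11 hours 20 minutes → arrive 21:50 UTC on Jun 15.
Flight 2 in UTC: 15:40 − 5:00 = 10:40 on Jun 15.
+10 hours and 2 minutes → arrive 20:42 UTC on Jun 15.
Flight 2 lands earlier by 1 hour 8 minutes.

the second, by 1 hour 8 minutes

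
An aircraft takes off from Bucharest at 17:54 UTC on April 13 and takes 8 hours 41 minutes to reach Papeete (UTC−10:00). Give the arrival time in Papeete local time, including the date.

16:35 on Apr 13

Departure is given in UTC: 17:54 on Apr 13.
Add 8 hours and 41 minutes → 02:35 UTC (Apr 14).
Papeete is UTC−10:00: 02:35 − 10:00 = 16:35 on Apr 13.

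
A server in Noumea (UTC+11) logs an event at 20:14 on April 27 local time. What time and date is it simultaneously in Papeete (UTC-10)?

23:14 on April 26

Papeete is 21:00 behind Noumea.
Shift by the zone difference: 20:14 − 21:00 = 23:14 on Apr 26 in Papeete.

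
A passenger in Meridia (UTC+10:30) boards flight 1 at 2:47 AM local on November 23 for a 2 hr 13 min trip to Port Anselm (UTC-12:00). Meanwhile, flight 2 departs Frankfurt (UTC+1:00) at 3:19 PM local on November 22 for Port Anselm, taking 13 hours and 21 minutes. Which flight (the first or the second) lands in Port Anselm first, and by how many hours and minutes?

Flight 1 in UTC: 2:47 AM − 10:30 = 4:17 PM on Nov 22.
+2 hours 13 minutes → arrive 6:30 PM UTC on Nov 22.
Flight 2 in UTC: 3:19 PM − 1:00 = 2:19 PM on Nov 22.
+13 hours and 21 minutes → arrive 3:40 AM UTC on Nov 23.
Flight 1 lands earlier by 9 hours 10 minutes.

the first, by 9 hours 10 minutes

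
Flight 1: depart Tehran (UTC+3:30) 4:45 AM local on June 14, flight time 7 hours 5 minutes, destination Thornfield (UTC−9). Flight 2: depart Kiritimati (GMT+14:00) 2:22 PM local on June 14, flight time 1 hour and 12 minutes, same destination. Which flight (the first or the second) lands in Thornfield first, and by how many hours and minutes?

Flight 1 in UTC: 4:45 AM − 3:30 = 1:15 AM on Jun 14.
+7 hours and 5 minutes → arrive 8:20 AM UTC on Jun 14.
Flight 2 in UTC: 2:22 PM − 14:00 = 12:22 AM on Jun 14.
+1 hour and 12 minutes → arrive 1:34 AM UTC on Jun 14.
Flight 2 lands earlier by 6 hours 46 minutes.

the second, by 6 hours 46 minutes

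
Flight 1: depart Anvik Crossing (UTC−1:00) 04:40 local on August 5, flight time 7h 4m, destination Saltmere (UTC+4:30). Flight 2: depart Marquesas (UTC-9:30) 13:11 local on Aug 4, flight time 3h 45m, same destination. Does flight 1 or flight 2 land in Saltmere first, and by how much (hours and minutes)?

Flight 1 in UTC: 04:40 + 1:00 = 05:40 on Aug 5.
+7 hours 4 minutes → arrive 12:44 UTC on Aug 5.
Flight 2 in UTC: 13:11 + 9:30 = 22:41 on Aug 4.
+3 hours and 45 minutes → arrive 02:26 UTC on Aug 5.
Flight 2 lands earlier by 10 hours 18 minutes.

the second, by 10 hours 18 minutes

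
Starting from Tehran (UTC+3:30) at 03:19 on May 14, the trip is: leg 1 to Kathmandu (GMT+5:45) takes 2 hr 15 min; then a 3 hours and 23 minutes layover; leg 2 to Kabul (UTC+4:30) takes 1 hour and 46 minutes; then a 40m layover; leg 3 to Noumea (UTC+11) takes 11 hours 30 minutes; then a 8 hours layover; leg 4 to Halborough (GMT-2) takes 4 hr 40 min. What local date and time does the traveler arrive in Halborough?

Convert departure to UTC: 03:19 − 3:30 = 23:49 UTC on May 13.
Add 2 hours 15 minutes leg 1 → 02:04 UTC (May 14).
Add 3 hours and 23 minutes layover in Kathmandu → 05:27 UTC.
Add 1 hour 46 minutes leg 2 → 07:13 UTC.
Add 40 minutes layover in Kabul → 07:53 UTC.
Add 11 hours and 30 minutes leg 3 → 19:23 UTC.
Add 8 hours layover in Noumea → 03:23 UTC (May 15).
Add 4 hours and 40 minutes leg 4 → 08:03 UTC.
Halborough is UTC−2:00, so local arrival = 08:03 − 2:00 = 06:03 on May 15.

06:03 on May 15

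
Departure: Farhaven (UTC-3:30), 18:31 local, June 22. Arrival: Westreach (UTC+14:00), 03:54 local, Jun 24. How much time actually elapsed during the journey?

15 hours 53 minutes

Departure in UTC: 18:31 + 3:30 = 22:01 on Jun 22.
Arrival in UTC: 03:54 − 14:00 = 13:54 on Jun 23.
Elapsed = 13:54 − 22:01 (+1 day) = 15 hours 53 minutes.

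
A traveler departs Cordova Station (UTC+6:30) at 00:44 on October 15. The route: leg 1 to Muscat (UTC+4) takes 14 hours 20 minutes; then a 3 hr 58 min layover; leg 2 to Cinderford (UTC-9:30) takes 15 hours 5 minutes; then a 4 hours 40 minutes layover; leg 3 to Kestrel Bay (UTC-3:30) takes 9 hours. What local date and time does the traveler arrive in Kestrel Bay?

Convert departure to UTC: 00:44 − 6:30 = 18:14 UTC on Oct 14.
Add 14 hours and 20 minutes leg 1 → 08:34 UTC (Oct 15).
Add 3 hours and 58 minutes layover in Muscat → 12:32 UTC.
Add 15 hours 5 minutes leg 2 → 03:37 UTC (Oct 16).
Add 4 hours and 40 minutes layover in Cinderford → 08:17 UTC.
Add 9 hours leg 3 → 17:17 UTC.
Kestrel Bay is UTC−3:30, so local arrival = 17:17 − 3:30 = 13:47 on Oct 16.

13:47 on October 16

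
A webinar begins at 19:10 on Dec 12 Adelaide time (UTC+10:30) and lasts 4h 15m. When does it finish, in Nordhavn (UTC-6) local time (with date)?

Convert start to UTC: 19:10 − 10:30 = 08:40 UTC on Dec 12.
Add 4 hours 15 minutes duration → 12:55 UTC.
Nordhavn is UTC−6:00, so local end time = 12:55 − 6:00 = 06:55 on Dec 12.

06:55 on December 12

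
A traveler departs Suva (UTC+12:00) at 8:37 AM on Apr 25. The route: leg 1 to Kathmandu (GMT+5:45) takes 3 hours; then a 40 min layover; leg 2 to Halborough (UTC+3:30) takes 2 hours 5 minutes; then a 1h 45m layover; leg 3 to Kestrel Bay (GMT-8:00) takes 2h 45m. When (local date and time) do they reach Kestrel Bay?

Convert departure to UTC: 8:37 AM − 12:00 = 8:37 PM UTC on Apr 24.
Add 3 hours leg 1 → 11:37 PM UTC.
Add 40 minutes layover in Kathmandu → 12:17 AM UTC (Apr 25).
Add 2 hours and 5 minutes leg 2 → 2:22 AM UTC.
Add 1 hour and 45 minutes layover in Halborough → 4:07 AM UTC.
Add 2 hours and 45 minutes leg 3 → 6:52 AM UTC.
Kestrel Bay is UTC−8:00, so local arrival = 6:52 AM − 8:00 = 10:52 PM on Apr 24.

10:52 PM on April 24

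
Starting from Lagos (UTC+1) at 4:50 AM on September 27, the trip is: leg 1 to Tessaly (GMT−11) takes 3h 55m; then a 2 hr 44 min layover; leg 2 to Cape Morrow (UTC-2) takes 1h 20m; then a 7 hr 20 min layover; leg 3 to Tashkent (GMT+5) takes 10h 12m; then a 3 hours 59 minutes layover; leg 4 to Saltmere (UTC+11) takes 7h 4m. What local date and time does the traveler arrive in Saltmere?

3:24 AM on September 29

Convert departure to UTC: 4:50 AM − 1:00 = 3:50 AM UTC on Sep 27.
Add 3 hours and 55 minutes leg 1 → 7:45 AM UTC.
Add 2 hours and 44 minutes layover in Tessaly → 10:29 AM UTC.
Add 1 hour and 20 minutes leg 2 → 11:49 AM UTC.
Add 7 hours 20 minutes layover in Cape Morrow → 7:09 PM UTC.
Add 10 hours and 12 minutes leg 3 → 5:21 AM UTC (Sep 28).
Add 3 hours and 59 minutes layover in Tashkent → 9:20 AM UTC.
Add 7 hours and 4 minutes leg 4 → 4:24 PM UTC.
Saltmere is UTC+11:00, so local arrival = 4:24 PM + 11:00 = 3:24 AM on Sep 29.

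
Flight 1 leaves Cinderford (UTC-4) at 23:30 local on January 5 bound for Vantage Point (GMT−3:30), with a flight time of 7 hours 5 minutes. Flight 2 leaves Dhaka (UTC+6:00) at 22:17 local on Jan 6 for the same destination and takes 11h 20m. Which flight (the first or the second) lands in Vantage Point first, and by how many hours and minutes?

the first, by 17 hours 2 minutes

Flight 1 in UTC: 23:30 + 4:00 = 03:30 on Jan 6.
+7 hours 5 minutes → arrive 10:35 UTC on Jan 6.
Flight 2 in UTC: 22:17 − 6:00 = 16:17 on Jan 6.
+11 hours 20 minutes → arrive 03:37 UTC on Jan 7.
Flight 1 lands earlier by 17 hours 2 minutes.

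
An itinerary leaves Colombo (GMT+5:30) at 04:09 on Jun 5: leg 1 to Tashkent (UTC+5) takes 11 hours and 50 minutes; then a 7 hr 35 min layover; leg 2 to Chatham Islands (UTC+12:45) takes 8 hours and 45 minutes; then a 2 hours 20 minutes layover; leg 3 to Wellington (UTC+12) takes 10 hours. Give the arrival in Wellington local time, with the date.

Convert departure to UTC: 04:09 − 5:30 = 22:39 UTC on Jun 4.
Add 11 hours 50 minutes leg 1 → 10:29 UTC (Jun 5).
Add 7 hours 35 minutes layover in Tashkent → 18:04 UTC.
Add 8 hours and 45 minutes leg 2 → 02:49 UTC (Jun 6).
Add 2 hours and 20 minutes layover in Chatham Islands → 05:09 UTC.
Add 10 hours leg 3 → 15:09 UTC.
Wellington is UTC+12:00, so local arrival = 15:09 + 12:00 = 03:09 on Jun 7.

03:09 on June 7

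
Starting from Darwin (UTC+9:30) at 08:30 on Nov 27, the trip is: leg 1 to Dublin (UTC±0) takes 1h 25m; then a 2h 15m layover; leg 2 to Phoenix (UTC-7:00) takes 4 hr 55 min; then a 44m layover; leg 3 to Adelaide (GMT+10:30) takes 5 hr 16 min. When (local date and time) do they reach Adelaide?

00:05 on November 28

Convert departure to UTC: 08:30 − 9:30 = 23:00 UTC on Nov 26.
Add 1 hour 25 minutes leg 1 → 00:25 UTC (Nov 27).
Add 2 hours 15 minutes layover in Dublin → 02:40 UTC.
Add 4 hours 55 minutes leg 2 → 07:35 UTC.
Add 44 minutes layover in Phoenix → 08:19 UTC.
Add 5 hours 16 minutes leg 3 → 13:35 UTC.
Adelaide is UTC+10:30, so local arrival = 13:35 + 10:30 = 00:05 on Nov 28.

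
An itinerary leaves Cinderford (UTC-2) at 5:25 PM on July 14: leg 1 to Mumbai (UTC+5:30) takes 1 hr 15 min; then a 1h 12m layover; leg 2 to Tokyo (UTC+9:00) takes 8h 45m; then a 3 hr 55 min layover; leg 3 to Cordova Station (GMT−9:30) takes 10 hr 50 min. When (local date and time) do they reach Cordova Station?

Convert departure to UTC: 5:25 PM + 2:00 = 7:25 PM UTC on Jul 14.
Add 1 hour and 15 minutes leg 1 → 8:40 PM UTC.
Add 1 hour 12 minutes layover in Mumbai → 9:52 PM UTC.
Add 8 hours 45 minutes leg 2 → 6:37 AM UTC (Jul 15).
Add 3 hours and 55 minutes layover in Tokyo → 10:32 AM UTC.
Add 10 hours 50 minutes leg 3 → 9:22 PM UTC.
Cordova Station is UTC−9:30, so local arrival = 9:22 PM − 9:30 = 11:52 AM on Jul 15.

11:52 AM on July 15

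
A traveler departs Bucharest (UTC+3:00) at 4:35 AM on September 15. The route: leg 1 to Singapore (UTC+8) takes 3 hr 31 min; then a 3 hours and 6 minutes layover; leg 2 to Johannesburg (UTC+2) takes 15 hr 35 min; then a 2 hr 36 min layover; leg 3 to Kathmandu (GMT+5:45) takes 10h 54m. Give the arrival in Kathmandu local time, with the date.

Convert departure to UTC: 4:35 AM − 3:00 = 1:35 AM UTC on Sep 15.
Add 3 hours and 31 minutes leg 1 → 5:06 AM UTC.
Add 3 hours 6 minutes layover in Singapore → 8:12 AM UTC.
Add 15 hours and 35 minutes leg 2 → 11:47 PM UTC.
Add 2 hours and 36 minutes layover in Johannesburg → 2:23 AM UTC (Sep 16).
Add 10 hours 54 minutes leg 3 → 1:17 PM UTC.
Kathmandu is UTC+5:45, so local arrival = 1:17 PM + 5:45 = 7:02 PM on Sep 16.

7:02 PM on Sep 16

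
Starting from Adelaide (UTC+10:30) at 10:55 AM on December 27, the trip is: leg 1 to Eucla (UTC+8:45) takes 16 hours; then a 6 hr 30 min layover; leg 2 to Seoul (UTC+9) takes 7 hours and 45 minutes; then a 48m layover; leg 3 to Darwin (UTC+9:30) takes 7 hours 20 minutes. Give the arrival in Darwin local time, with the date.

12:18 AM on December 29

Convert departure to UTC: 10:55 AM − 10:30 = 12:25 AM UTC on Dec 27.
Add 16 hours leg 1 → 4:25 PM UTC.
Add 6 hours 30 minutes layover in Eucla → 10:55 PM UTC.
Add 7 hours 45 minutes leg 2 → 6:40 AM UTC (Dec 28).
Add 48 minutes layover in Seoul → 7:28 AM UTC.
Add 7 hours and 20 minutes leg 3 → 2:48 PM UTC.
Darwin is UTC+9:30, so local arrival = 2:48 PM + 9:30 = 12:18 AM on Dec 29.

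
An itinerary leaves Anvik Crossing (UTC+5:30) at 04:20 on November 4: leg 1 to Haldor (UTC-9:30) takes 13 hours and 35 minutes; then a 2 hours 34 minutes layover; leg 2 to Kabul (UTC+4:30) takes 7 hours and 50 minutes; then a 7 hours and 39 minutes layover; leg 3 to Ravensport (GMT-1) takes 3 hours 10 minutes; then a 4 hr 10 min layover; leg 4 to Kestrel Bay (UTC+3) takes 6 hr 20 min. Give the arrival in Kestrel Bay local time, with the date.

Convert departure to UTC: 04:20 − 5:30 = 22:50 UTC on Nov 3.
Add 13 hours 35 minutes leg 1 → 12:25 UTC (Nov 4).
Add 2 hours and 34 minutes layover in Haldor → 14:59 UTC.
Add 7 hours and 50 minutes leg 2 → 22:49 UTC.
Add 7 hours 39 minutes layover in Kabul → 06:28 UTC (Nov 5).
Add 3 hours 10 minutes leg 3 → 09:38 UTC.
Add 4 hours 10 minutes layover in Ravensport → 13:48 UTC.
Add 6 hours and 20 minutes leg 4 → 20:08 UTC.
Kestrel Bay is UTC+3:00, so local arrival = 20:08 + 3:00 = 23:08 on Nov 5.

23:08 on November 5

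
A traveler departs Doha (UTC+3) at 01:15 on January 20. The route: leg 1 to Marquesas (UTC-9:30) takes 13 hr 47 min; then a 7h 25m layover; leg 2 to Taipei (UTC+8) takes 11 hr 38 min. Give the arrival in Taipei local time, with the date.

Convert departure to UTC: 01:15 − 3:00 = 22:15 UTC on Jan 19.
Add 13 hours and 47 minutes leg 1 → 12:02 UTC (Jan 20).
Add 7 hours and 25 minutes layover in Marquesas → 19:27 UTC.
Add 11 hours and 38 minutes leg 2 → 07:05 UTC (Jan 21).
Taipei is UTC+8:00, so local arrival = 07:05 + 8:00 = 15:05 on Jan 21.

15:05 on January 21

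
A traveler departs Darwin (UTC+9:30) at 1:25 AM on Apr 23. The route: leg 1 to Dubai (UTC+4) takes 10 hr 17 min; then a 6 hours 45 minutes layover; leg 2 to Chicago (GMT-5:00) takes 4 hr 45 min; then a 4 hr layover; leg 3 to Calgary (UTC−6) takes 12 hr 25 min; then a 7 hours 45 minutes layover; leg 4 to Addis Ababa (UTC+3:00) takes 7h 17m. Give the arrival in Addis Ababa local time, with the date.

12:09 AM on Apr 25

Convert departure to UTC: 1:25 AM − 9:30 = 3:55 PM UTC on Apr 22.
Add 10 hours 17 minutes leg 1 → 2:12 AM UTC (Apr 23).
Add 6 hours and 45 minutes layover in Dubai → 8:57 AM UTC.
Add 4 hours 45 minutes leg 2 → 1:42 PM UTC.
Add 4 hours layover in Chicago → 5:42 PM UTC.
Add 12 hours and 25 minutes leg 3 → 6:07 AM UTC (Apr 24).
Add 7 hours and 45 minutes layover in Calgary → 1:52 PM UTC.
Add 7 hours and 17 minutes leg 4 → 9:09 PM UTC.
Addis Ababa is UTC+3:00, so local arrival = 9:09 PM + 3:00 = 12:09 AM on Apr 25.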